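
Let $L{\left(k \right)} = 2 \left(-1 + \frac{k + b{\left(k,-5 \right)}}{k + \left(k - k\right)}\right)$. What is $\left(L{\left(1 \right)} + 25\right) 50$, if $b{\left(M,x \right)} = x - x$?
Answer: $1250$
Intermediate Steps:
$b{\left(M,x \right)} = 0$
$L{\left(k \right)} = 0$ ($L{\left(k \right)} = 2 \left(-1 + \frac{k + 0}{k + \left(k - k\right)}\right) = 2 \left(-1 + \frac{k}{k + 0}\right) = 2 \left(-1 + \frac{k}{k}\right) = 2 \left(-1 + 1\right) = 2 \cdot 0 = 0$)
$\left(L{\left(1 \right)} + 25\right) 50 = \left(0 + 25\right) 50 = 25 \cdot 50 = 1250$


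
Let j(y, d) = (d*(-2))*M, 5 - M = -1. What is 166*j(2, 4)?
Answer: -7968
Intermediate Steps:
M = 6 (M = 5 - 1*(-1) = 5 + 1 = 6)
j(y, d) = -12*d (j(y, d) = (d*(-2))*6 = -2*d*6 = -12*d)
166*j(2, 4) = 166*(-12*4) = 166*(-48) = -7968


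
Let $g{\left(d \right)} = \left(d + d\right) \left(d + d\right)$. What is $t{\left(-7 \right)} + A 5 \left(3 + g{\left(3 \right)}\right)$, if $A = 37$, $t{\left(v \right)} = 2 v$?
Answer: $7201$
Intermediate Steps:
$g{\left(d \right)} = 4 d^{2}$ ($g{\left(d \right)} = 2 d 2 d = 4 d^{2}$)
$t{\left(-7 \right)} + A 5 \left(3 + g{\left(3 \right)}\right) = 2 \left(-7\right) + 37 \cdot 5 \left(3 + 4 \cdot 3^{2}\right) = -14 + 37 \cdot 5 \left(3 + 4 \cdot 9\right) = -14 + 37 \cdot 5 \left(3 + 36\right) = -14 + 37 \cdot 5 \cdot 39 = -14 + 37 \cdot 195 = -14 + 7215 = 7201$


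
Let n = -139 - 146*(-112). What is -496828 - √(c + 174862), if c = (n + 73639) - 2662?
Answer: -496828 - 14*√1337 ≈ -4.9734e+5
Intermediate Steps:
n = 16213 (n = -139 + 16352 = 16213)
c = 87190 (c = (16213 + 73639) - 2662 = 89852 - 2662 = 87190)
-496828 - √(c + 174862) = -496828 - √(87190 + 174862) = -496828 - √262052 = -496828 - 14*√1337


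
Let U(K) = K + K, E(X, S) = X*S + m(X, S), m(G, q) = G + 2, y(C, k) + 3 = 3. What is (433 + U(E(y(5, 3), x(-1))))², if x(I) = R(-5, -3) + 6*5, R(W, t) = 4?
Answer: 190969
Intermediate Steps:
y(C, k) = 0 (y(C, k) = -3 + 3 = 0)
x(I) = 34 (x(I) = 4 + 6*5 = 4 + 30 = 34)
m(G, q) = 2 + G
E(X, S) = 2 + X + S*X (E(X, S) = X*S + (2 + X) = S*X + (2 + X) = 2 + X + S*X)
U(K) = 2*K
(433 + U(E(y(5, 3), x(-1))))² = (433 + 2*(2 + 0 + 34*0))² = (433 + 2*(2 + 0 + 0))² = (433 + 2*2)² = (433 + 4)² = 437² = 190969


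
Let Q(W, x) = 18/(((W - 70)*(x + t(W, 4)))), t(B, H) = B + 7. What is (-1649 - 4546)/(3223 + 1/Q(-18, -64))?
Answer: -18585/10769 ≈ -1.7258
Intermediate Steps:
t(B, H) = 7 + B
Q(W, x) = 18/((-70 + W)*(7 + W + x)) (Q(W, x) = 18/(((W - 70)*(x + (7 + W)))) = 18/(((-70 + W)*(7 + W + x))) = 18*(1/((-70 + W)*(7 + W + x))) = 18/((-70 + W)*(7 + W + x)))
(-1649 - 4546)/(3223 + 1/Q(-18, -64)) = (-1649 - 4546)/(3223 + 1/(18/(-490 + (-18)**2 - 70*(-64) - 63*(-18) - 18*(-64)))) = -6195/(3223 + 1/(18/(-490 + 324 + 4480 + 1134 + 1152))) = -6195/(3223 + 1/(18/6600)) = -6195/(3223 + 1/(18*(1/6600))) = -6195/(3223 + 1/(3/1100)) = -6195/(3223 + 1100/3) = -6195/10769/3 = -6195*3/10769 = -18585/10769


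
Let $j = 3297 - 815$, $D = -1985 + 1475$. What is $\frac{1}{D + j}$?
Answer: $\frac{1}{1972} \approx 0.0005071$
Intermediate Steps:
$D = -510$
$j = 2482$
$\frac{1}{D + j} = \frac{1}{-510 + 2482} = \frac{1}{1972}$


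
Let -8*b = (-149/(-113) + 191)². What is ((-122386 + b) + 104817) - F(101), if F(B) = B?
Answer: -284663208/12769 ≈ -22293.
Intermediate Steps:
b = -59034978/12769 (b = -(-149/(-113) + 191)²/8 = -(-149*(-1/113) + 191)²/8 = -(149/113 + 191)²/8 = -(21732/113)²/8 = -⅛*472279824/12769 = -59034978/12769 ≈ -4623.3)
((-122386 + b) + 104817) - F(101) = ((-122386 - 59034978/12769) + 104817) - 1*101 = (-1621781812/12769 + 104817) - 101 = -283373539/12769 - 101 = -284663208/12769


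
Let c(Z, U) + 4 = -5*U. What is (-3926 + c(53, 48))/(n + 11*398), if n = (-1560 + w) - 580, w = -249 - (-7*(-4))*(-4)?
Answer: -4170/2101 ≈ -1.9848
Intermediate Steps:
w = -137 (w = -249 - 28*(-4) = -249 - 1*(-112) = -249 + 112 = -137)
c(Z, U) = -4 - 5*U
n = -2277 (n = (-1560 - 137) - 580 = -1697 - 580 = -2277)
(-3926 + c(53, 48))/(n + 11*398) = (-3926 + (-4 - 5*48))/(-2277 + 11*398) = (-3926 + (-4 - 240))/(-2277 + 4378) = (-3926 - 244)/2101 = -4170*1/2101 = -4170/2101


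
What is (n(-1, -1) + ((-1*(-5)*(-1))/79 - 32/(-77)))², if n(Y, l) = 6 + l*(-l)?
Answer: 1060023364/37002889 ≈ 28.647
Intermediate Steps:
n(Y, l) = 6 - l²
(n(-1, -1) + ((-1*(-5)*(-1))/79 - 32/(-77)))² = ((6 - 1*(-1)²) + ((-1*(-5)*(-1))/79 - 32/(-77)))² = ((6 - 1*1) + ((5*(-1))*(1/79) - 32*(-1/77)))² = ((6 - 1) + (-5*1/79 + 32/77))² = (5 + (-5/79 + 32/77))² = (5 + 2143/6083)² = (32558/6083)² = 1060023364/37002889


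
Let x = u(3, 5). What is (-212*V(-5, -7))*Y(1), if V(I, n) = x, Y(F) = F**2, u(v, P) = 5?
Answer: -1060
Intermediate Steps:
x = 5
V(I, n) = 5
(-212*V(-5, -7))*Y(1) = -212*5*1**2 = -1060*1 = -1060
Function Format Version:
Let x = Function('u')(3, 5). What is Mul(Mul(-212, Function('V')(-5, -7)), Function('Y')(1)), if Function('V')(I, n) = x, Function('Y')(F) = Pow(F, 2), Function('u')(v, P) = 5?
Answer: -1060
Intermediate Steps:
x = 5
Function('V')(I, n) = 5
Mul(Mul(-212, Function('V')(-5, -7)), Function('Y')(1)) = Mul(Mul(-212, 5), Pow(1, 2)) = Mul(-1060, 1) = -1060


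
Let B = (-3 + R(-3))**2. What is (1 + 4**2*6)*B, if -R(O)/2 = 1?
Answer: 2425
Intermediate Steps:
R(O) = -2 (R(O) = -2*1 = -2)
B = 25 (B = (-3 - 2)**2 = (-5)**2 = 25)
(1 + 4**2*6)*B = (1 + 4**2*6)*25 = (1 + 16*6)*25 = (1 + 96)*25 = 97*25 = 2425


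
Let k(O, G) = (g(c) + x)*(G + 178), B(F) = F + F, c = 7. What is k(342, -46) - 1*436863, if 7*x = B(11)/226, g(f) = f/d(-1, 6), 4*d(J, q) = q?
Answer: -345069925/791 ≈ -4.3625e+5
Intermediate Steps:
d(J, q) = q/4
B(F) = 2*F
g(f) = 2*f/3 (g(f) = f/(((¼)*6)) = f/(3/2) = f*(⅔) = 2*f/3)
x = 11/791 (x = ((2*11)/226)/7 = (22*(1/226))/7 = (⅐)*(11/113) = 11/791 ≈ 0.013906)
k(O, G) = 1977046/2373 + 11107*G/2373 (k(O, G) = ((⅔)*7 + 11/791)*(G + 178) = (14/3 + 11/791)*(178 + G) = 11107*(178 + G)/2373 = 1977046/2373 + 11107*G/2373)
k(342, -46) - 1*436863 = (1977046/2373 + (11107/2373)*(-46)) - 1*436863 = (1977046/2373 - 510922/2373) - 436863 = 488708/791 - 436863 = -345069925/791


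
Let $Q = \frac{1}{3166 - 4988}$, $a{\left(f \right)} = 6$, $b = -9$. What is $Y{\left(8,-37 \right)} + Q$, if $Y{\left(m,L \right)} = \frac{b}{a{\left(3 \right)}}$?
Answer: $- \frac{1367}{911} \approx -1.5005$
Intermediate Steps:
$Y{\left(m,L \right)} = - \frac{3}{2}$ ($Y{\left(m,L \right)} = - \frac{9}{6} = \left(-9\right) \frac{1}{6} = - \frac{3}{2}$)
$Q = - \frac{1}{1822}$ ($Q = \frac{1}{-1822} = - \frac{1}{1822} \approx -0.00054885$)
$Y{\left(8,-37 \right)} + Q = - \frac{3}{2} - \frac{1}{1822} = - \frac{1367}{911}$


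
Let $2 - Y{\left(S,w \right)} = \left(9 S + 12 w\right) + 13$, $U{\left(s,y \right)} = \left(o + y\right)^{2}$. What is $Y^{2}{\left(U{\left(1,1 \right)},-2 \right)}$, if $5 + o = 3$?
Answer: $16$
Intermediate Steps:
$o = -2$ ($o = -5 + 3 = -2$)
$U{\left(s,y \right)} = \left(-2 + y\right)^{2}$
$Y{\left(S,w \right)} = -11 - 12 w - 9 S$ ($Y{\left(S,w \right)} = 2 - \left(\left(9 S + 12 w\right) + 13\right) = 2 - \left(13 + 9 S + 12 w\right) = -11 - 12 w - 9 S$)
$Y^{2}{\left(U{\left(1,1 \right)},-2 \right)} = \left(-11 - -24 - 9 \left(-2 + 1\right)^{2}\right)^{2} = \left(-11 + 24 - 9 \left(-1\right)^{2}\right)^{2} = \left(-11 + 24 - 9\right)^{2} = 4^{2} = 16$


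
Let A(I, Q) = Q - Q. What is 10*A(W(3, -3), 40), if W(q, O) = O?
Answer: 0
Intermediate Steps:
A(I, Q) = 0
10*A(W(3, -3), 40) = 10*0 = 0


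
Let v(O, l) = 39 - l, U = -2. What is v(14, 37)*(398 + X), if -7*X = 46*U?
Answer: 5756/7 ≈ 822.29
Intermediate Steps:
X = 92/7 (X = -46*(-2)/7 = -⅐*(-92) = 92/7 ≈ 13.143)
v(14, 37)*(398 + X) = (39 - 1*37)*(398 + 92/7) = (39 - 37)*(2878/7) = 2*(2878/7) = 5756/7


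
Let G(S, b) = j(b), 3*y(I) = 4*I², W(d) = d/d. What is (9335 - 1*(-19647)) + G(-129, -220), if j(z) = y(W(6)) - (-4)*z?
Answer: 84310/3 ≈ 28103.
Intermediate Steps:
W(d) = 1
y(I) = 4*I²/3 (y(I) = (4*I²)/3 = 4*I²/3)
j(z) = 4/3 + 4*z (j(z) = (4/3)*1² - (-4)*z = (4/3)*1 + 4*z = 4/3 + 4*z)
G(S, b) = 4/3 + 4*b
(9335 - 1*(-19647)) + G(-129, -220) = (9335 - 1*(-19647)) + (4/3 + 4*(-220)) = (9335 + 19647) + (4/3 - 880) = 28982 - 2636/3 = 84310/3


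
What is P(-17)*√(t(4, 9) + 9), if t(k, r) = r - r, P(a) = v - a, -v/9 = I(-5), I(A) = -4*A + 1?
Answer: -516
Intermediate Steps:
I(A) = 1 - 4*A
v = -189 (v = -9*(1 - 4*(-5)) = -9*(1 + 20) = -9*21 = -189)
P(a) = -189 - a
t(k, r) = 0
P(-17)*√(t(4, 9) + 9) = (-189 - 1*(-17))*√(0 + 9) = (-189 + 17)*√9 = -172*3 = -516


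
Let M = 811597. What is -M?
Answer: -811597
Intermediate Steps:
-M = -1*811597 = -811597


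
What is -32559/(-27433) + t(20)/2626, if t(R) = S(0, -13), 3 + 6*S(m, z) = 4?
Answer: 513027037/432234348 ≈ 1.1869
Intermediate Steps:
S(m, z) = ⅙ (S(m, z) = -½ + (⅙)*4 = -½ + ⅔ = ⅙)
t(R) = ⅙
-32559/(-27433) + t(20)/2626 = -32559/(-27433) + (⅙)/2626 = -32559*(-1/27433) + (⅙)*(1/2626) = 32559/27433 + 1/15756 = 513027037/432234348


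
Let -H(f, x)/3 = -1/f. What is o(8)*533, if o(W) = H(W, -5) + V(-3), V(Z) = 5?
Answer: 22919/8 ≈ 2864.9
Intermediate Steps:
H(f, x) = 3/f (H(f, x) = -(-3)/f = 3/f)
o(W) = 5 + 3/W (o(W) = 3/W + 5 = 5 + 3/W)
o(8)*533 = (5 + 3/8)*533 = (43/8)*533 = 22919/8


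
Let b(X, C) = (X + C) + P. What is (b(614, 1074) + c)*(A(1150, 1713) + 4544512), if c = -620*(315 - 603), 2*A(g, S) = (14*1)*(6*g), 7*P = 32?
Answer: 827866173088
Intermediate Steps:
P = 32/7 (P = (1/7)*32 = 32/7 ≈ 4.5714)
A(g, S) = 42*g (A(g, S) = ((14*1)*(6*g))/2 = (14*(6*g))/2 = (84*g)/2 = 42*g)
b(X, C) = 32/7 + C + X (b(X, C) = (X + C) + 32/7 = (C + X) + 32/7 = 32/7 + C + X)
c = 178560 (c = -620*(-288) = 178560)
(b(614, 1074) + c)*(A(1150, 1713) + 4544512) = ((32/7 + 1074 + 614) + 178560)*(42*1150 + 4544512) = (11848/7 + 178560)*(48300 + 4544512) = (1261768/7)*4592812 = 827866173088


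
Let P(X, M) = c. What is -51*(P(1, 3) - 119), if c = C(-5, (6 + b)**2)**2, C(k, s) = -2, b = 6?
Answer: 5865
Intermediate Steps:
c = 4 (c = (-2)**2 = 4)
P(X, M) = 4
-51*(P(1, 3) - 119) = -51*(4 - 119) = -51*(-115) = 5865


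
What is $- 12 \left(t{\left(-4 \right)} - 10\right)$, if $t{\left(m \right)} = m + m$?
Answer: $216$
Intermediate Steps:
$t{\left(m \right)} = 2 m$
$- 12 \left(t{\left(-4 \right)} - 10\right) = - 12 \left(2 \left(-4\right) - 10\right) = - 12 \left(-8 - 10\right) = \left(-12\right) \left(-18\right) = 216$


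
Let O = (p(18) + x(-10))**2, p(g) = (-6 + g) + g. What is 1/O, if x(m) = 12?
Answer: 1/1764 ≈ 0.00056689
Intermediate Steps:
p(g) = -6 + 2*g
O = 1764 (O = ((-6 + 2*18) + 12)**2 = ((-6 + 36) + 12)**2 = (30 + 12)**2 = 42**2 = 1764)
1/O = 1/1764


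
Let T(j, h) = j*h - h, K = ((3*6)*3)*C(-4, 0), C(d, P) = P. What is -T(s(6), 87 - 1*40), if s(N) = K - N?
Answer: 329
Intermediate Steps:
K = 0 (K = ((3*6)*3)*0 = (18*3)*0 = 54*0 = 0)
s(N) = -N (s(N) = 0 - N = -N)
T(j, h) = -h + h*j (T(j, h) = h*j - h = -h + h*j)
-T(s(6), 87 - 1*40) = -(87 - 1*40)*(-1 - 1*6) = -(87 - 40)*(-1 - 6) = -47*(-7) = -1*(-329) = 329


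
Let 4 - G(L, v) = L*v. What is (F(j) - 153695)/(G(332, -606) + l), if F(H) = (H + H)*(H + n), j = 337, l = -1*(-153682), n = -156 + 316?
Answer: 181283/354878 ≈ 0.51083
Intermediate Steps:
n = 160
l = 153682
G(L, v) = 4 - L*v
F(H) = 2*H*(160 + H) (F(H) = (H + H)*(H + 160) = (2*H)*(160 + H) = 2*H*(160 + H))
(F(j) - 153695)/(G(332, -606) + l) = (2*337*(160 + 337) - 153695)/((4 - 1*332*(-606)) + 153682) = (2*337*497 - 153695)/((4 + 201192) + 153682) = (334978 - 153695)/(201196 + 153682) = 181283/354878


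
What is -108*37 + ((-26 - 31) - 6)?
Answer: -4059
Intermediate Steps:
-108*37 + ((-26 - 31) - 6) = -3996 + (-57 - 6) = -3996 - 63 = -4059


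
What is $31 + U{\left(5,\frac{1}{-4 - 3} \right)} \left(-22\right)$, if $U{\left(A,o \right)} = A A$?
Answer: $-519$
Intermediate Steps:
$U{\left(A,o \right)} = A^{2}$
$31 + U{\left(5,\frac{1}{-4 - 3} \right)} \left(-22\right) = 31 + 5^{2} \left(-22\right) = 31 + 25 \left(-22\right) = 31 - 550 = -519$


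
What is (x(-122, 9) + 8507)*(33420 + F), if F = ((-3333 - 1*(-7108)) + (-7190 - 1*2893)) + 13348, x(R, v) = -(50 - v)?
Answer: 342534360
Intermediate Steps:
x(R, v) = -50 + v
F = 7040 (F = ((-3333 + 7108) + (-7190 - 2893)) + 13348 = (3775 - 10083) + 13348 = -6308 + 13348 = 7040)
(x(-122, 9) + 8507)*(33420 + F) = ((-50 + 9) + 8507)*(33420 + 7040) = (-41 + 8507)*40460 = 8466*40460 = 342534360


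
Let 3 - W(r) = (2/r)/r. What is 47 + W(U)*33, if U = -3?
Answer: 416/3 ≈ 138.67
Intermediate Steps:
W(r) = 3 - 2/r**2 (W(r) = 3 - 2/r/r = 3 - 2/r**2)
47 + W(U)*33 = 47 + (3 - 2/(-3)**2)*33 = 47 + (3 - 2*1/9)*33 = 47 + (3 - 2/9)*33 = 47 + (25/9)*33 = 47 + 275/3 = 416/3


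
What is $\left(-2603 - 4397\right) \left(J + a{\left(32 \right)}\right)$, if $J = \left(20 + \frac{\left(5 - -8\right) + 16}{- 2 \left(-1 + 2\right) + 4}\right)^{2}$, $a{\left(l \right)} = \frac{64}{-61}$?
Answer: $- \frac{507788750}{61} \approx -8.3244 \cdot 10^{6}$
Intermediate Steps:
$a{\left(l \right)} = - \frac{64}{61}$ ($a{\left(l \right)} = 64 \left(- \frac{1}{61}\right) = - \frac{64}{61}$)
$J = \frac{4761}{4}$ ($J = \left(20 + \frac{\left(5 + 8\right) + 16}{\left(-2\right) 1 + 4}\right)^{2} = \left(20 + \frac{13 + 16}{-2 + 4}\right)^{2} = \left(20 + \frac{29}{2}\right)^{2} = \left(\frac{69}{2}\right)^{2} = \frac{4761}{4} \approx 1190.3$)
$\left(-2603 - 4397\right) \left(J + a{\left(32 \right)}\right) = \left(-2603 - 4397\right) \left(\frac{4761}{4} - \frac{64}{61}\right) = \left(-7000\right) \frac{290165}{244} = - \frac{507788750}{61}$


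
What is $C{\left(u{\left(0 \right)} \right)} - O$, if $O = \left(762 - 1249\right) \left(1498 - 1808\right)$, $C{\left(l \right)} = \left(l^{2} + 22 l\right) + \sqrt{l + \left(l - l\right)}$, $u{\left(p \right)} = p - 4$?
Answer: $-151042 + 2 i \approx -1.5104 \cdot 10^{5} + 2.0 i$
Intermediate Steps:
$u{\left(p \right)} = -4 + p$ ($u{\left(p \right)} = p - 4 = -4 + p$)
$C{\left(l \right)} = \sqrt{l} + l^{2} + 22 l$ ($C{\left(l \right)} = \left(l^{2} + 22 l\right) + \sqrt{l + 0} = \left(l^{2} + 22 l\right) + \sqrt{l} = \sqrt{l} + l^{2} + 22 l$)
$O = 150970$ ($O = \left(-487\right) \left(-310\right) = 150970$)
$C{\left(u{\left(0 \right)} \right)} - O = \left(\sqrt{-4 + 0} + \left(-4 + 0\right)^{2} + 22 \left(-4 + 0\right)\right) - 150970 = \left(\sqrt{-4} + \left(-4\right)^{2} + 22 \left(-4\right)\right) - 150970 = \left(2 i + 16 - 88\right) - 150970 = \left(-72 + 2 i\right) - 150970 = -151042 + 2 i$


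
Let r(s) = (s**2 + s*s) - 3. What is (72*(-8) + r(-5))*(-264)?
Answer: 139656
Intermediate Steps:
r(s) = -3 + 2*s**2 (r(s) = (s**2 + s**2) - 3 = 2*s**2 - 3 = -3 + 2*s**2)
(72*(-8) + r(-5))*(-264) = (72*(-8) + (-3 + 2*(-5)**2))*(-264) = (-576 + (-3 + 2*25))*(-264) = (-576 + (-3 + 50))*(-264) = (-576 + 47)*(-264) = -529*(-264) = 139656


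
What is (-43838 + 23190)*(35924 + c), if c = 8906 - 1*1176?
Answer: -901367792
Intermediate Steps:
c = 7730 (c = 8906 - 1176 = 7730)
(-43838 + 23190)*(35924 + c) = (-43838 + 23190)*(35924 + 7730) = -20648*43654 = -901367792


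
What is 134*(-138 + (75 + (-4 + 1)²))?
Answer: -7236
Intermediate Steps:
134*(-138 + (75 + (-4 + 1)²)) = 134*(-138 + (75 + (-3)²)) = 134*(-138 + (75 + 9)) = 134*(-138 + 84) = 134*(-54) = -7236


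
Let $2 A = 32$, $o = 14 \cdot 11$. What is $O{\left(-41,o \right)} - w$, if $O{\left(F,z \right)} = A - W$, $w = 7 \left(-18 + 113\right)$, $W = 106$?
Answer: $-755$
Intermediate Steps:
$o = 154$
$A = 16$ ($A = \frac{1}{2} \cdot 32 = 16$)
$w = 665$ ($w = 7 \cdot 95 = 665$)
$O{\left(F,z \right)} = -90$ ($O{\left(F,z \right)} = 16 - 106 = -90$)
$O{\left(-41,o \right)} - w = -90 - 665 = -755$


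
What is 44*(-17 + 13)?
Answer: -176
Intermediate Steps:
44*(-17 + 13) = 44*(-4) = -176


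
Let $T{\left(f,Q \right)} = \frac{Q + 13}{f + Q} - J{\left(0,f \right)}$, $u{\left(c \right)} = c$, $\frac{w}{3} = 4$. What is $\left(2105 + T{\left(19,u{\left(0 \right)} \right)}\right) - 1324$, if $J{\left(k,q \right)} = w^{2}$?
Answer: $\frac{12116}{19} \approx 637.68$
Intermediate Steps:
$w = 12$ ($w = 3 \cdot 4 = 12$)
$J{\left(k,q \right)} = 144$ ($J{\left(k,q \right)} = 12^{2} = 144$)
$T{\left(f,Q \right)} = -144 + \frac{13 + Q}{Q + f}$ ($T{\left(f,Q \right)} = \frac{Q + 13}{f + Q} - 144 = \frac{13 + Q}{Q + f} - 144 = -144 + \frac{13 + Q}{Q + f}$)
$\left(2105 + T{\left(19,u{\left(0 \right)} \right)}\right) - 1324 = \left(2105 + \frac{13 - 2736 - 0}{0 + 19}\right) - 1324 = \left(2105 + \frac{13 - 2736 + 0}{19}\right) - 1324 = \left(2105 + \frac{1}{19} \left(-2723\right)\right) - 1324 = \left(2105 - \frac{2723}{19}\right) - 1324 = \frac{37272}{19} - 1324 = \frac{12116}{19}$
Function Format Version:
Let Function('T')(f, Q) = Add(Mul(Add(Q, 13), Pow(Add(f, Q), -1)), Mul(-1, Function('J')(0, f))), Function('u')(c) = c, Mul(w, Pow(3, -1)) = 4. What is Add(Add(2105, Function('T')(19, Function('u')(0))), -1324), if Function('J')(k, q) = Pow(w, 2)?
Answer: Rational(12116, 19) ≈ 637.68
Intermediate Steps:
w = 12 (w = Mul(3, 4) = 12)
Function('J')(k, q) = 144 (Function('J')(k, q) = Pow(12, 2) = 144)
Function('T')(f, Q) = Add(-144, Mul(Pow(Add(Q, f), -1), Add(13, Q))) (Function('T')(f, Q) = Add(Mul(Add(Q, 13), Pow(Add(f, Q), -1)), Mul(-1, 144)) = Add(Mul(Add(13, Q), Pow(Add(Q, f), -1)), -144) = Add(Mul(Pow(Add(Q, f), -1), Add(13, Q)), -144) = Add(-144, Mul(Pow(Add(Q, f), -1), Add(13, Q))))
Add(Add(2105, Function('T')(19, Function('u')(0))), -1324) = Add(Add(2105, Mul(Pow(Add(0, 19), -1), Add(13, Mul(-144, 19), Mul(-143, 0)))), -1324) = Add(Add(2105, Mul(Pow(19, -1), Add(13, -2736, 0))), -1324) = Add(Add(2105, Mul(Rational(1, 19), -2723)), -1324) = Add(Add(2105, Rational(-2723, 19)), -1324) = Add(Rational(37272, 19), -1324) = Rational(12116, 19)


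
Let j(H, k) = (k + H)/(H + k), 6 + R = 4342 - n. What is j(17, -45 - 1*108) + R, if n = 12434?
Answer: -8097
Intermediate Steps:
R = -8098 (R = -6 + (4342 - 1*12434) = -6 + (4342 - 12434) = -6 - 8092 = -8098)
j(H, k) = 1 (j(H, k) = (H + k)/(H + k) = 1)
j(17, -45 - 1*108) + R = 1 - 8098 = -8097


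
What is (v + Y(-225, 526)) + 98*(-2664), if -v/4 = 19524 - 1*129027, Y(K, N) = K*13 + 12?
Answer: 174027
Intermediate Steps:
Y(K, N) = 12 + 13*K (Y(K, N) = 13*K + 12 = 12 + 13*K)
v = 438012 (v = -4*(19524 - 1*129027) = -4*(19524 - 129027) = -4*(-109503) = 438012)
(v + Y(-225, 526)) + 98*(-2664) = (438012 + (12 + 13*(-225))) + 98*(-2664) = (438012 + (12 - 2925)) - 261072 = (438012 - 2913) - 261072 = 435099 - 261072 = 174027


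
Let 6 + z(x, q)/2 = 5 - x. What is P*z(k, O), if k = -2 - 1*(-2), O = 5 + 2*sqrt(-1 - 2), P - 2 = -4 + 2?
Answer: 0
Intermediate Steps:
P = 0 (P = 2 + (-4 + 2) = 2 - 2 = 0)
O = 5 + 2*I*sqrt(3) (O = 5 + 2*sqrt(-3) = 5 + 2*(I*sqrt(3)) = 5 + 2*I*sqrt(3) ≈ 5.0 + 3.4641*I)
k = 0 (k = -2 + 2 = 0)
z(x, q) = -2 - 2*x (z(x, q) = -12 + 2*(5 - x) = -12 + (10 - 2*x) = -2 - 2*x)
P*z(k, O) = 0*(-2 - 2*0) = 0*(-2 + 0) = 0*(-2) = 0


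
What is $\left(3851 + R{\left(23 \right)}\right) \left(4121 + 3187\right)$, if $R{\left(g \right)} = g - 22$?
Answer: $28150416$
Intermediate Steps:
$R{\left(g \right)} = -22 + g$ ($R{\left(g \right)} = g - 22 = -22 + g$)
$\left(3851 + R{\left(23 \right)}\right) \left(4121 + 3187\right) = \left(3851 + \left(-22 + 23\right)\right) \left(4121 + 3187\right) = \left(3851 + 1\right) 7308 = 3852 \cdot 7308 = 28150416$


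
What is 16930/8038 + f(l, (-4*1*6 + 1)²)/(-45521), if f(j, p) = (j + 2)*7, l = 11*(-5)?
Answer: 55260902/26135557 ≈ 2.1144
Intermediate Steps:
l = -55
f(j, p) = 14 + 7*j (f(j, p) = (2 + j)*7 = 14 + 7*j)
16930/8038 + f(l, (-4*1*6 + 1)²)/(-45521) = 16930/8038 + (14 + 7*(-55))/(-45521) = 16930*(1/8038) + (14 - 385)*(-1/45521) = 8465/4019 - 371*(-1/45521) = 8465/4019 + 53/6503 = 55260902/26135557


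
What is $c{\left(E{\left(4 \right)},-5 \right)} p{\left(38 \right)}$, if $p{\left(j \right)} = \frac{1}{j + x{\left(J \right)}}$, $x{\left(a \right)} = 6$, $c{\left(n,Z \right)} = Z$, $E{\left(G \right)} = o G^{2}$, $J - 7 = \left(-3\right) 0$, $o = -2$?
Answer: $- \frac{5}{44} \approx -0.11364$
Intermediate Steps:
$J = 7$ ($J = 7 - 0 = 7 + 0 = 7$)
$E{\left(G \right)} = - 2 G^{2}$
$p{\left(j \right)} = \frac{1}{6 + j}$ ($p{\left(j \right)} = \frac{1}{j + 6} = \frac{1}{6 + j}$)
$c{\left(E{\left(4 \right)},-5 \right)} p{\left(38 \right)} = - \frac{5}{6 + 38} = - \frac{5}{44}$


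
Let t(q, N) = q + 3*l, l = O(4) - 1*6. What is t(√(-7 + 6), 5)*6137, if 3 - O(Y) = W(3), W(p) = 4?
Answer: -128877 + 6137*I ≈ -1.2888e+5 + 6137.0*I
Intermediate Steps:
O(Y) = -1 (O(Y) = 3 - 1*4 = 3 - 4 = -1)
l = -7 (l = -1 - 1*6 = -1 - 6 = -7)
t(q, N) = -21 + q (t(q, N) = q + 3*(-7) = q - 21 = -21 + q)
t(√(-7 + 6), 5)*6137 = (-21 + √(-7 + 6))*6137 = (-21 + √(-1))*6137 = (-21 + I)*6137 = -128877 + 6137*I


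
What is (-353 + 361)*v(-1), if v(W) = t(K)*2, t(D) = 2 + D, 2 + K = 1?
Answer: 16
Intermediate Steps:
K = -1 (K = -2 + 1 = -1)
v(W) = 2 (v(W) = (2 - 1)*2 = 1*2 = 2)
(-353 + 361)*v(-1) = (-353 + 361)*2 = 8*2 = 16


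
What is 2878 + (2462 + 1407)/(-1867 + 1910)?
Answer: 127623/43 ≈ 2968.0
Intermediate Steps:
2878 + (2462 + 1407)/(-1867 + 1910) = 2878 + 3869/43 = 127623/43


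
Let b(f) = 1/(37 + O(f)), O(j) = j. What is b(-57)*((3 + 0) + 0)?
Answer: -3/20 ≈ -0.15000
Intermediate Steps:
b(f) = 1/(37 + f)
b(-57)*((3 + 0) + 0) = ((3 + 0) + 0)/(37 - 57) = (3 + 0)/(-20) = -1/20*3 = -3/20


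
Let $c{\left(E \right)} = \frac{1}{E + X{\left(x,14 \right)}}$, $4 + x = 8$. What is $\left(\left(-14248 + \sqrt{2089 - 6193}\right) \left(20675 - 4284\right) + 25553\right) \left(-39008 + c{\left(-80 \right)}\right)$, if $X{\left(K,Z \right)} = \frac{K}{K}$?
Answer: $\frac{719602645606695}{79} - \frac{303066279018 i \sqrt{114}}{79} \approx 9.1089 \cdot 10^{12} - 4.096 \cdot 10^{10} i$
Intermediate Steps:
$x = 4$ ($x = -4 + 8 = 4$)
$X{\left(K,Z \right)} = 1$
$c{\left(E \right)} = \frac{1}{1 + E}$ ($c{\left(E \right)} = \frac{1}{E + 1} = \frac{1}{1 + E}$)
$\left(\left(-14248 + \sqrt{2089 - 6193}\right) \left(20675 - 4284\right) + 25553\right) \left(-39008 + c{\left(-80 \right)}\right) = \left(\left(-14248 + \sqrt{2089 - 6193}\right) \left(20675 - 4284\right) + 25553\right) \left(-39008 + \frac{1}{1 - 80}\right) = \left(\left(-14248 + \sqrt{-4104}\right) 16391 + 25553\right) \left(-39008 + \frac{1}{-79}\right) = \left(\left(-14248 + 6 i \sqrt{114}\right) 16391 + 25553\right) \left(-39008 - \frac{1}{79}\right) = \left(\left(-233538968 + 98346 i \sqrt{114}\right) + 25553\right) \left(- \frac{3081633}{79}\right) = \left(-233513415 + 98346 i \sqrt{114}\right) \left(- \frac{3081633}{79}\right) = \frac{719602645606695}{79} - \frac{303066279018 i \sqrt{114}}{79}$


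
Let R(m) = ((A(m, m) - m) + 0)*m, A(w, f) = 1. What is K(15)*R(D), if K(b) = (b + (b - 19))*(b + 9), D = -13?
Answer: -48048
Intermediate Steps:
K(b) = (-19 + 2*b)*(9 + b) (K(b) = (b + (-19 + b))*(9 + b) = (-19 + 2*b)*(9 + b))
R(m) = m*(1 - m) (R(m) = ((1 - m) + 0)*m = (1 - m)*m = m*(1 - m))
K(15)*R(D) = (-171 - 1*15 + 2*15²)*(-13*(1 - 1*(-13))) = (-171 - 15 + 2*225)*(-13*(1 + 13)) = (-171 - 15 + 450)*(-13*14) = 264*(-182) = -48048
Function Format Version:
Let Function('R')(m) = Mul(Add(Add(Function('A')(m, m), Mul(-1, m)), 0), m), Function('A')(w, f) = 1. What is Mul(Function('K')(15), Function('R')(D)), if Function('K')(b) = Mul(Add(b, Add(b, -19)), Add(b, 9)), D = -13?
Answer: -48048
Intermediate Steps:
Function('K')(b) = Mul(Add(-19, Mul(2, b)), Add(9, b)) (Function('K')(b) = Mul(Add(b, Add(-19, b)), Add(9, b)) = Mul(Add(-19, Mul(2, b)), Add(9, b)))
Function('R')(m) = Mul(m, Add(1, Mul(-1, m))) (Function('R')(m) = Mul(Add(Add(1, Mul(-1, m)), 0), m) = Mul(Add(1, Mul(-1, m)), m) = Mul(m, Add(1, Mul(-1, m))))
Mul(Function('K')(15), Function('R')(D)) = Mul(Add(-171, Mul(-1, 15), Mul(2, Pow(15, 2))), Mul(-13, Add(1, Mul(-1, -13)))) = Mul(Add(-171, -15, Mul(2, 225)), Mul(-13, Add(1, 13))) = Mul(Add(-171, -15, 450), Mul(-13, 14)) = Mul(264, -182) = -48048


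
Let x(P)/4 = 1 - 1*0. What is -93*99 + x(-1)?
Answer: -9203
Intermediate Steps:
x(P) = 4 (x(P) = 4*(1 - 1*0) = 4*(1 + 0) = 4*1 = 4)
-93*99 + x(-1) = -93*99 + 4 = -9207 + 4 = -9203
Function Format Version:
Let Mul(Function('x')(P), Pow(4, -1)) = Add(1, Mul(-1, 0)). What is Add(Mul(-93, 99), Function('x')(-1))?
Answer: -9203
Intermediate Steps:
Function('x')(P) = 4 (Function('x')(P) = Mul(4, Add(1, Mul(-1, 0))) = Mul(4, Add(1, 0)) = Mul(4, 1) = 4)
Add(Mul(-93, 99), Function('x')(-1)) = Add(Mul(-93, 99), 4) = Add(-9207, 4) = -9203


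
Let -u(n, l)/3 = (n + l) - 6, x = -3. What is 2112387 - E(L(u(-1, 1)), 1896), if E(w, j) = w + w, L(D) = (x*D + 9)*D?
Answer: 2114007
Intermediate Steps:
u(n, l) = 18 - 3*l - 3*n (u(n, l) = -3*((n + l) - 6) = -3*((l + n) - 6) = -3*(-6 + l + n) = 18 - 3*l - 3*n)
L(D) = D*(9 - 3*D) (L(D) = (-3*D + 9)*D = (9 - 3*D)*D = D*(9 - 3*D))
E(w, j) = 2*w
2112387 - E(L(u(-1, 1)), 1896) = 2112387 - 2*3*(18 - 3*1 - 3*(-1))*(3 - (18 - 3*1 - 3*(-1))) = 2112387 - 2*3*(18 - 3 + 3)*(3 - (18 - 3 + 3)) = 2112387 - 2*3*18*(3 - 1*18) = 2112387 - 2*3*18*(3 - 18) = 2112387 - 2*3*18*(-15) = 2112387 - 2*(-810) = 2112387 - 1*(-1620) = 2112387 + 1620 = 2114007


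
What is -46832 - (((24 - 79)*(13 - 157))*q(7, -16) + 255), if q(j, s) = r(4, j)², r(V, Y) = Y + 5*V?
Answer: -5820767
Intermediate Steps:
q(j, s) = (20 + j)² (q(j, s) = (j + 5*4)² = (j + 20)² = (20 + j)²)
-46832 - (((24 - 79)*(13 - 157))*q(7, -16) + 255) = -46832 - (((24 - 79)*(13 - 157))*(20 + 7)² + 255) = -46832 - (-55*(-144)*27² + 255) = -46832 - (7920*729 + 255) = -46832 - (5773680 + 255) = -46832 - 1*5773935 = -46832 - 5773935 = -5820767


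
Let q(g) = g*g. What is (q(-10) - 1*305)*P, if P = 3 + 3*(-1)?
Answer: 0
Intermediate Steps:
q(g) = g²
P = 0 (P = 3 - 3 = 0)
(q(-10) - 1*305)*P = ((-10)² - 1*305)*0 = (100 - 305)*0 = -205*0 = 0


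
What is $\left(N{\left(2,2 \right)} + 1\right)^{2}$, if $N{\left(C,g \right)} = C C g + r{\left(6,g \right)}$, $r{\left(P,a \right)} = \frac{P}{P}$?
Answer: $100$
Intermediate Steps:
$r{\left(P,a \right)} = 1$
$N{\left(C,g \right)} = 1 + g C^{2}$ ($N{\left(C,g \right)} = C C g + 1 = C^{2} g + 1 = g C^{2} + 1 = 1 + g C^{2}$)
$\left(N{\left(2,2 \right)} + 1\right)^{2} = \left(\left(1 + 2 \cdot 2^{2}\right) + 1\right)^{2} = \left(\left(1 + 2 \cdot 4\right) + 1\right)^{2} = \left(\left(1 + 8\right) + 1\right)^{2} = \left(9 + 1\right)^{2} = 10^{2} = 100$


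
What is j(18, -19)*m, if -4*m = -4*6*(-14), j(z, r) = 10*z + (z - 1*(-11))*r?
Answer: 31164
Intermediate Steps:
j(z, r) = 10*z + r*(11 + z) (j(z, r) = 10*z + (z + 11)*r = 10*z + (11 + z)*r = 10*z + r*(11 + z))
m = -84 (m = -(-4*6)*(-14)/4 = -(-6)*(-14) = -¼*336 = -84)
j(18, -19)*m = (10*18 + 11*(-19) - 19*18)*(-84) = (180 - 209 - 342)*(-84) = -371*(-84) = 31164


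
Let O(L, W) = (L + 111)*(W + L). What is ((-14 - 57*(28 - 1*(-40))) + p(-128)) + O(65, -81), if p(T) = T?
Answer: -6834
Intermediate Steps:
O(L, W) = (111 + L)*(L + W)
((-14 - 57*(28 - 1*(-40))) + p(-128)) + O(65, -81) = ((-14 - 57*(28 - 1*(-40))) - 128) + (65² + 111*65 + 111*(-81) + 65*(-81)) = ((-14 - 57*(28 + 40)) - 128) + (4225 + 7215 - 8991 - 5265) = ((-14 - 57*68) - 128) - 2816 = ((-14 - 3876) - 128) - 2816 = (-3890 - 128) - 2816 = -4018 - 2816 = -6834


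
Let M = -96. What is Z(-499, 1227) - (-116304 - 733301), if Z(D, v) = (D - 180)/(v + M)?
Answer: 960902576/1131 ≈ 8.4960e+5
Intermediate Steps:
Z(D, v) = (-180 + D)/(-96 + v) (Z(D, v) = (D - 180)/(v - 96) = (-180 + D)/(-96 + v))
Z(-499, 1227) - (-116304 - 733301) = (-180 - 499)/(-96 + 1227) - (-116304 - 733301) = -679/1131 - 1*(-849605) = (1/1131)*(-679) + 849605 = -679/1131 + 849605 = 960902576/1131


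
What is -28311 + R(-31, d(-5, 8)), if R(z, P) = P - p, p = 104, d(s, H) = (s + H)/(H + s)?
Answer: -28414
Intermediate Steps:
d(s, H) = 1 (d(s, H) = (H + s)/(H + s) = 1)
R(z, P) = -104 + P (R(z, P) = P - 1*104 = P - 104 = -104 + P)
-28311 + R(-31, d(-5, 8)) = -28311 + (-104 + 1) = -28311 - 103 = -28414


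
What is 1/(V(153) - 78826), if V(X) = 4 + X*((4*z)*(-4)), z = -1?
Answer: -1/76374 ≈ -1.3093e-5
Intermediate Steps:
V(X) = 4 + 16*X (V(X) = 4 + X*((4*(-1))*(-4)) = 4 + X*(-4*(-4)) = 4 + X*16 = 4 + 16*X)
1/(V(153) - 78826) = 1/((4 + 16*153) - 78826) = 1/((4 + 2448) - 78826) = 1/(2452 - 78826) = 1/(-76374) = -1/76374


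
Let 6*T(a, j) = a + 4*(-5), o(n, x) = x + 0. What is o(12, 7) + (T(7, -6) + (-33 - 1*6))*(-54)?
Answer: 2230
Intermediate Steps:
o(n, x) = x
T(a, j) = -10/3 + a/6 (T(a, j) = (a + 4*(-5))/6 = (a - 20)/6 = (-20 + a)/6 = -10/3 + a/6)
o(12, 7) + (T(7, -6) + (-33 - 1*6))*(-54) = 7 + ((-10/3 + (1/6)*7) + (-33 - 1*6))*(-54) = 7 + ((-10/3 + 7/6) + (-33 - 6))*(-54) = 7 + (-13/6 - 39)*(-54) = 7 - 247/6*(-54) = 7 + 2223 = 2230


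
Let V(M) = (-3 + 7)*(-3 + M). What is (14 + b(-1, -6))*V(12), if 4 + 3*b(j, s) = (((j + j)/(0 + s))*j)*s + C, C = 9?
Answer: 588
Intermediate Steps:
V(M) = -12 + 4*M (V(M) = 4*(-3 + M) = -12 + 4*M)
b(j, s) = 5/3 + 2*j²/3 (b(j, s) = -4/3 + ((((j + j)/(0 + s))*j)*s + 9)/3 = -4/3 + ((((2*j)/s)*j)*s + 9)/3 = -4/3 + (((2*j/s)*j)*s + 9)/3 = -4/3 + ((2*j²/s)*s + 9)/3 = -4/3 + (2*j² + 9)/3 = -4/3 + (9 + 2*j²)/3 = -4/3 + (3 + 2*j²/3) = 5/3 + 2*j²/3)
(14 + b(-1, -6))*V(12) = (14 + (5/3 + (⅔)*(-1)²))*(-12 + 4*12) = (14 + (5/3 + (⅔)*1))*(-12 + 48) = (14 + (5/3 + ⅔))*36 = (14 + 7/3)*36 = (49/3)*36 = 588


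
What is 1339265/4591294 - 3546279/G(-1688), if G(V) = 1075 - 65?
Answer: -4070164209344/1159301735 ≈ -3510.9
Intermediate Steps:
G(V) = 1010
1339265/4591294 - 3546279/G(-1688) = 1339265/4591294 - 3546279/1010 = -4070164209344/1159301735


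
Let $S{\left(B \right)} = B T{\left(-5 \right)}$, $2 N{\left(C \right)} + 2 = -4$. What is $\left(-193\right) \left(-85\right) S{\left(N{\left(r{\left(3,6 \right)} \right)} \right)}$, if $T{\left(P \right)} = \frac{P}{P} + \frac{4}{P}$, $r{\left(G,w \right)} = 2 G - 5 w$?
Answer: $-9843$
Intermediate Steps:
$r{\left(G,w \right)} = - 5 w + 2 G$
$T{\left(P \right)} = 1 + \frac{4}{P}$
$N{\left(C \right)} = -3$ ($N{\left(C \right)} = -1 + \frac{1}{2} \left(-4\right) = -1 - 2 = -3$)
$S{\left(B \right)} = \frac{B}{5}$ ($S{\left(B \right)} = B \frac{4 - 5}{-5} = B \left(\left(- \frac{1}{5}\right) \left(-1\right)\right) = B \frac{1}{5} = \frac{B}{5}$)
$\left(-193\right) \left(-85\right) S{\left(N{\left(r{\left(3,6 \right)} \right)} \right)} = \left(-193\right) \left(-85\right) \frac{1}{5} \left(-3\right) = 16405 \left(- \frac{3}{5}\right) = -9843$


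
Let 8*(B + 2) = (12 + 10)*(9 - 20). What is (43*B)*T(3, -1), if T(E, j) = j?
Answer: 5547/4 ≈ 1386.8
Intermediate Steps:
B = -129/4 (B = -2 + ((12 + 10)*(9 - 20))/8 = -2 + (22*(-11))/8 = -2 + (⅛)*(-242) = -2 - 121/4 = -129/4 ≈ -32.250)
(43*B)*T(3, -1) = (43*(-129/4))*(-1) = -5547/4*(-1) = 5547/4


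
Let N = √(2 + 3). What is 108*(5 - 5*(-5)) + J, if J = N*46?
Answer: 3240 + 46*√5 ≈ 3342.9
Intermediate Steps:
N = √5 ≈ 2.2361
J = 46*√5 (J = √5*46 = 46*√5 ≈ 102.86)
108*(5 - 5*(-5)) + J = 108*(5 - 5*(-5)) + 46*√5 = 108*(5 + 25) + 46*√5 = 108*30 + 46*√5 = 3240 + 46*√5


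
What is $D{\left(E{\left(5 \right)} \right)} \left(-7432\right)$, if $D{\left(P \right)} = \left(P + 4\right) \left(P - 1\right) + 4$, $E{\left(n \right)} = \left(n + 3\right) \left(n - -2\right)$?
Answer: $-24555328$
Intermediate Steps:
$E{\left(n \right)} = \left(2 + n\right) \left(3 + n\right)$ ($E{\left(n \right)} = \left(3 + n\right) \left(n + \left(-3 + 5\right)\right) = \left(3 + n\right) \left(n + 2\right) = \left(3 + n\right) \left(2 + n\right) = \left(2 + n\right) \left(3 + n\right)$)
$D{\left(P \right)} = 4 + \left(-1 + P\right) \left(4 + P\right)$ ($D{\left(P \right)} = \left(4 + P\right) \left(-1 + P\right) + 4 = \left(-1 + P\right) \left(4 + P\right) + 4 = 4 + \left(-1 + P\right) \left(4 + P\right)$)
$D{\left(E{\left(5 \right)} \right)} \left(-7432\right) = \left(6 + 5^{2} + 5 \cdot 5\right) \left(3 + \left(6 + 5^{2} + 5 \cdot 5\right)\right) \left(-7432\right) = \left(6 + 25 + 25\right) \left(3 + \left(6 + 25 + 25\right)\right) \left(-7432\right) = 56 \left(3 + 56\right) \left(-7432\right) = 56 \cdot 59 \left(-7432\right) = 3304 \left(-7432\right) = -24555328$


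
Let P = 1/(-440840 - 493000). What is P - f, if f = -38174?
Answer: 35648408159/933840 ≈ 38174.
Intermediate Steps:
P = -1/933840 (P = 1/(-933840) = -1/933840 ≈ -1.0708e-6)
P - f = -1/933840 - 1*(-38174) = -1/933840 + 38174 = 35648408159/933840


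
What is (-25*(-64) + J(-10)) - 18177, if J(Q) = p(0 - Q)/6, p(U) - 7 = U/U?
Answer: -49727/3 ≈ -16576.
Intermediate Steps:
p(U) = 8 (p(U) = 7 + U/U = 7 + 1 = 8)
J(Q) = 4/3 (J(Q) = 8/6 = 8*(⅙) = 4/3)
(-25*(-64) + J(-10)) - 18177 = (-25*(-64) + 4/3) - 18177 = (1600 + 4/3) - 18177 = 4804/3 - 18177 = -49727/3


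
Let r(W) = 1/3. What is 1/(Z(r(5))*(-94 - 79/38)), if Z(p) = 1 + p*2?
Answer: -38/6085 ≈ -0.0062449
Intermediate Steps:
r(W) = 1/3
Z(p) = 1 + 2*p
1/(Z(r(5))*(-94 - 79/38)) = 1/((1 + 2*(1/3))*(-94 - 79/38)) = 1/((1 + 2/3)*(-94 - 79/38)) = 1/(5*(-94 - 1*79/38)/3) = 1/(5*(-94 - 79/38)/3) = 1/((5/3)*(-3651/38)) = 1/(-6085/38) = -38/6085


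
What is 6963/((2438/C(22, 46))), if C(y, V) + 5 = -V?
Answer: -355113/2438 ≈ -145.66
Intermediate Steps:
C(y, V) = -5 - V
6963/((2438/C(22, 46))) = 6963/((2438/(-5 - 1*46))) = 6963/((2438/(-5 - 46))) = 6963/((2438/(-51))) = 6963/((2438*(-1/51))) = 6963/(-2438/51) = 6963*(-51/2438) = -355113/2438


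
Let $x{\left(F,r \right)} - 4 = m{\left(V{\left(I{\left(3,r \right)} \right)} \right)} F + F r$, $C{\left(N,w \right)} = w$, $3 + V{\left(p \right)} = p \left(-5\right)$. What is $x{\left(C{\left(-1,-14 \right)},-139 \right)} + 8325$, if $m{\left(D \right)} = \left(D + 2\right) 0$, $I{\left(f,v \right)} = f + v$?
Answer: $10275$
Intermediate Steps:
$V{\left(p \right)} = -3 - 5 p$ ($V{\left(p \right)} = -3 + p \left(-5\right) = -3 - 5 p$)
$m{\left(D \right)} = 0$ ($m{\left(D \right)} = \left(2 + D\right) 0 = 0$)
$x{\left(F,r \right)} = 4 + F r$ ($x{\left(F,r \right)} = 4 + \left(0 F + F r\right) = 4 + \left(0 + F r\right) = 4 + F r$)
$x{\left(C{\left(-1,-14 \right)},-139 \right)} + 8325 = \left(4 - -1946\right) + 8325 = \left(4 + 1946\right) + 8325 = 1950 + 8325 = 10275$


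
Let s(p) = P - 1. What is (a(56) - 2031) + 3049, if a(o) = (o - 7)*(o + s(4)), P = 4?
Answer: 3909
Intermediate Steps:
s(p) = 3 (s(p) = 4 - 1 = 3)
a(o) = (-7 + o)*(3 + o) (a(o) = (o - 7)*(o + 3) = (-7 + o)*(3 + o))
(a(56) - 2031) + 3049 = ((-21 + 56² - 4*56) - 2031) + 3049 = ((-21 + 3136 - 224) - 2031) + 3049 = (2891 - 2031) + 3049 = 860 + 3049 = 3909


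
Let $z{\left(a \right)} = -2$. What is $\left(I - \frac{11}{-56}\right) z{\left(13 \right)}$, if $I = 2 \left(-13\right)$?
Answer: $\frac{1445}{28} \approx 51.607$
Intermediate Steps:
$I = -26$
$\left(I - \frac{11}{-56}\right) z{\left(13 \right)} = \left(-26 - \frac{11}{-56}\right) \left(-2\right) = \left(-26 - - \frac{11}{56}\right) \left(-2\right) = \left(-26 + \frac{11}{56}\right) \left(-2\right) = \left(- \frac{1445}{56}\right) \left(-2\right) = \frac{1445}{28}$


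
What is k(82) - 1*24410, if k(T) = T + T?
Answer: -24246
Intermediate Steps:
k(T) = 2*T
k(82) - 1*24410 = 2*82 - 1*24410 = 164 - 24410 = -24246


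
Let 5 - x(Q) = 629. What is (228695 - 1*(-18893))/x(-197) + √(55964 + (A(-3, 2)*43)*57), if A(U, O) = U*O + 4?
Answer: -61897/156 + 11*√422 ≈ -170.81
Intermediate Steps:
x(Q) = -624 (x(Q) = 5 - 1*629 = 5 - 629 = -624)
A(U, O) = 4 + O*U (A(U, O) = O*U + 4 = 4 + O*U)
(228695 - 1*(-18893))/x(-197) + √(55964 + (A(-3, 2)*43)*57) = (228695 - 1*(-18893))/(-624) + √(55964 + ((4 + 2*(-3))*43)*57) = (228695 + 18893)*(-1/624) + √(55964 + ((4 - 6)*43)*57) = 247588*(-1/624) + √(55964 - 2*43*57) = -61897/156 + √(55964 - 86*57) = -61897/156 + √(55964 - 4902) = -61897/156 + √51062 = -61897/156 + 11*√422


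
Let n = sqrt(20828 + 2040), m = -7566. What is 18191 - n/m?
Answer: 18191 + sqrt(5717)/3783 ≈ 18191.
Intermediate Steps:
n = 2*sqrt(5717) (n = sqrt(22868) = 2*sqrt(5717) ≈ 151.22)
18191 - n/m = 18191 - 2*sqrt(5717)/(-7566) = 18191 - 2*sqrt(5717)*(-1)/7566 = 18191 - (-1)*sqrt(5717)/3783 = 18191 + sqrt(5717)/3783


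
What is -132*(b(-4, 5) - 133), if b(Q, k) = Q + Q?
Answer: 18612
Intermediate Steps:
b(Q, k) = 2*Q
-132*(b(-4, 5) - 133) = -132*(2*(-4) - 133) = -132*(-8 - 133) = -132*(-141) = 18612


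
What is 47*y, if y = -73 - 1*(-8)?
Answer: -3055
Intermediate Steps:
y = -65 (y = -73 + 8 = -65)
47*y = 47*(-65) = -3055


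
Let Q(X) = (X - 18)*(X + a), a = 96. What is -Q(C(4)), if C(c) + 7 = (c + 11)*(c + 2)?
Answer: -11635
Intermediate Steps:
C(c) = -7 + (2 + c)*(11 + c) (C(c) = -7 + (c + 11)*(c + 2) = -7 + (11 + c)*(2 + c) = -7 + (2 + c)*(11 + c))
Q(X) = (-18 + X)*(96 + X) (Q(X) = (X - 18)*(X + 96) = (-18 + X)*(96 + X))
-Q(C(4)) = -(-1728 + (15 + 4² + 13*4)² + 78*(15 + 4² + 13*4)) = -(-1728 + (15 + 16 + 52)² + 78*(15 + 16 + 52)) = -(-1728 + 83² + 78*83) = -(-1728 + 6889 + 6474) = -1*11635 = -11635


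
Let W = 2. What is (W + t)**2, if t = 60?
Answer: 3844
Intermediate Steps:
(W + t)**2 = (2 + 60)**2 = 62**2 = 3844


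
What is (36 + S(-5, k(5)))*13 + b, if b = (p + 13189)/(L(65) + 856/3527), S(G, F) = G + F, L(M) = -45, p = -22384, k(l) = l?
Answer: 106308777/157859 ≈ 673.44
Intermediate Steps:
S(G, F) = F + G
b = 32430765/157859 (b = (-22384 + 13189)/(-45 + 856/3527) = -9195/(-45 + 856*(1/3527)) = -9195/(-45 + 856/3527) = -9195/(-157859/3527) = -9195*(-3527/157859) = 32430765/157859 ≈ 205.44)
(36 + S(-5, k(5)))*13 + b = (36 + (5 - 5))*13 + 32430765/157859 = (36 + 0)*13 + 32430765/157859 = 36*13 + 32430765/157859 = 468 + 32430765/157859 = 106308777/157859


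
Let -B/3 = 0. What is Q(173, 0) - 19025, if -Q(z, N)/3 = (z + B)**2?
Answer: -108812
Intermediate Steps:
B = 0 (B = -3*0 = 0)
Q(z, N) = -3*z**2 (Q(z, N) = -3*(z + 0)**2 = -3*z**2)
Q(173, 0) - 19025 = -3*173**2 - 19025 = -3*29929 - 19025 = -89787 - 19025 = -108812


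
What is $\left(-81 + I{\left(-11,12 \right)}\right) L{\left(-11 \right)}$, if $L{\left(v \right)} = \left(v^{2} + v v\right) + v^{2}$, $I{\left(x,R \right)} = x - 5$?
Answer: $-35211$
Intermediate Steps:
$I{\left(x,R \right)} = -5 + x$
$L{\left(v \right)} = 3 v^{2}$ ($L{\left(v \right)} = \left(v^{2} + v^{2}\right) + v^{2} = 2 v^{2} + v^{2} = 3 v^{2}$)
$\left(-81 + I{\left(-11,12 \right)}\right) L{\left(-11 \right)} = \left(-81 - 16\right) 3 \left(-11\right)^{2} = \left(-81 - 16\right) 3 \cdot 121 = \left(-97\right) 363 = -35211$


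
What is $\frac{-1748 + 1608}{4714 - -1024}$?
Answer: $- \frac{70}{2869} \approx -0.024399$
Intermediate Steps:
$\frac{-1748 + 1608}{4714 - -1024} = - \frac{140}{4714 + \left(-346 + 1370\right)} = - \frac{140}{4714 + 1024} = - \frac{140}{5738} = \left(-140\right) \frac{1}{5738} = - \frac{70}{2869}$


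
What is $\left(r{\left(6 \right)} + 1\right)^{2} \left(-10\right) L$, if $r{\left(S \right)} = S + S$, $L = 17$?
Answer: $-28730$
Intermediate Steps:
$r{\left(S \right)} = 2 S$
$\left(r{\left(6 \right)} + 1\right)^{2} \left(-10\right) L = \left(2 \cdot 6 + 1\right)^{2} \left(-10\right) 17 = \left(12 + 1\right)^{2} \left(-10\right) 17 = 13^{2} \left(-10\right) 17 = 169 \left(-10\right) 17 = \left(-1690\right) 17 = -28730$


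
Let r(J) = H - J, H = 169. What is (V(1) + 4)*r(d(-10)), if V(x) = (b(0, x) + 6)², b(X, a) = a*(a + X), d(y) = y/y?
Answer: 8904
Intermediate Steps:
d(y) = 1
b(X, a) = a*(X + a)
r(J) = 169 - J
V(x) = (6 + x²)² (V(x) = (x*(0 + x) + 6)² = (x*x + 6)² = (x² + 6)² = (6 + x²)²)
(V(1) + 4)*r(d(-10)) = ((6 + 1²)² + 4)*(169 - 1*1) = ((6 + 1)² + 4)*(169 - 1) = (7² + 4)*168 = (49 + 4)*168 = 53*168 = 8904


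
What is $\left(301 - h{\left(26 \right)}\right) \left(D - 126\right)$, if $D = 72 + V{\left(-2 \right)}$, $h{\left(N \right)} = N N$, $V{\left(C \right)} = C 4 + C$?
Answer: $24000$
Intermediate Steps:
$V{\left(C \right)} = 5 C$ ($V{\left(C \right)} = 4 C + C = 5 C$)
$h{\left(N \right)} = N^{2}$
$D = 62$ ($D = 72 + 5 \left(-2\right) = 72 - 10 = 62$)
$\left(301 - h{\left(26 \right)}\right) \left(D - 126\right) = \left(301 - 26^{2}\right) \left(62 - 126\right) = \left(301 - 676\right) \left(-64\right) = \left(-375\right) \left(-64\right) = 24000$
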